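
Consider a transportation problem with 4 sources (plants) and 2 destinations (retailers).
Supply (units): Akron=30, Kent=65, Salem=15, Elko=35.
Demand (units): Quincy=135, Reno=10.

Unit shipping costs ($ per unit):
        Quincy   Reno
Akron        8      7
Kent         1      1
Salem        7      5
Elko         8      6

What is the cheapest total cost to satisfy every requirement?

One minimum-cost allocation:
  Akron->Quincy: 30 × $8 = $240
  Kent->Quincy: 65 × $1 = $65
  Salem->Quincy: 15 × $7 = $105
  Elko->Quincy: 25 × $8 = $200
  Elko->Reno: 10 × $6 = $60
Total = 240 + 65 + 105 + 200 + 60 = $670.
(Supply check: Akron ships 30; Kent ships 65; Salem ships 15; Elko ships 35.)

670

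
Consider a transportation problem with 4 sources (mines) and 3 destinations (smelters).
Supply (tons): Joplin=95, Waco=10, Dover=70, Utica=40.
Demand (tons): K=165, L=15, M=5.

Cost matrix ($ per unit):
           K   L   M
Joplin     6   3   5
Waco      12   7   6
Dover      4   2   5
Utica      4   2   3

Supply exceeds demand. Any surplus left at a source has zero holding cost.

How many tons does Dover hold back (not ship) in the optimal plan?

0

Minimum-cost shipments:
  Joplin to K: 60 × $6 = $360
  Joplin to L: 15 × $3 = $45
  Dover to K: 70 × $4 = $280
  Utica to K: 35 × $4 = $140
  Utica to M: 5 × $3 = $15
Total cost = $840.
Dover ships 70 of its 70, leaving 0.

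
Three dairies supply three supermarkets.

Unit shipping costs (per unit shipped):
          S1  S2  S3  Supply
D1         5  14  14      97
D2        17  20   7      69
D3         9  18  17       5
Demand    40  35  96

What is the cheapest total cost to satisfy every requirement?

1566

A cheapest plan:
  D1 to S1: 40 crates
  D1 to S2: 35 crates
  D1 to S3: 22 crates
  D2 to S3: 69 crates
  D3 to S3: 5 crates
Total cost = 1566.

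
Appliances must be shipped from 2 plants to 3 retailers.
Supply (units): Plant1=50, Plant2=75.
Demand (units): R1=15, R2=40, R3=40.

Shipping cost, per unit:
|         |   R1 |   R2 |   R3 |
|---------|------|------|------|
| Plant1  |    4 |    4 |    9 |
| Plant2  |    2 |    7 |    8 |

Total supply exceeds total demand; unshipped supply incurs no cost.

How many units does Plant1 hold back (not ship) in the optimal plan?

Minimum-cost shipments:
  Plant1–R2: 40 units
  Plant2–R1: 15 units
  Plant2–R3: 40 units
Total cost = 510.
Plant1 ships 40 of its 50, leaving 10.

10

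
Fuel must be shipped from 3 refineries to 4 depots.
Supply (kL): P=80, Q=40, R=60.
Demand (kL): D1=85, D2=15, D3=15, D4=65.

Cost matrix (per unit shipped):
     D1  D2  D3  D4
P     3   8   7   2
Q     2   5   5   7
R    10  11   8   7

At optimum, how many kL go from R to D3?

15

Solving gives:
  P->D1: 60 × 3 = 180
  P->D4: 20 × 2 = 40
  Q->D1: 25 × 2 = 50
  Q->D2: 15 × 5 = 75
  R->D3: 15 × 8 = 120
  R->D4: 45 × 7 = 315
Total cost = 780.
So R→D3 carries 15 kL.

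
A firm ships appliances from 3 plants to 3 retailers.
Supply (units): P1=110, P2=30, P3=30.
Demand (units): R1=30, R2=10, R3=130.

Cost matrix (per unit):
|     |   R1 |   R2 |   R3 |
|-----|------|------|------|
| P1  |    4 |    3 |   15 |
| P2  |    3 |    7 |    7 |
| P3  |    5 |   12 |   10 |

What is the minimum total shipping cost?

1710

An optimal shipping plan:
  P1 to R1: 30 × 4 = 120
  P1 to R2: 10 × 3 = 30
  P1 to R3: 70 × 15 = 1050
  P2 to R3: 30 × 7 = 210
  P3 to R3: 30 × 10 = 300
Total = 120 + 30 + 1050 + 210 + 300 = 1710.
(Supply check: P1 ships 110; P2 ships 30; P3 ships 30.)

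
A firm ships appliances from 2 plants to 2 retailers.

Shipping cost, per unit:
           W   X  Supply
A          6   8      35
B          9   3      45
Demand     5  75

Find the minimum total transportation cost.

405

A cheapest plan:
  A->W: 5 × 6 = 30
  A->X: 30 × 8 = 240
  B->X: 45 × 3 = 135
Total = 30 + 240 + 135 = 405.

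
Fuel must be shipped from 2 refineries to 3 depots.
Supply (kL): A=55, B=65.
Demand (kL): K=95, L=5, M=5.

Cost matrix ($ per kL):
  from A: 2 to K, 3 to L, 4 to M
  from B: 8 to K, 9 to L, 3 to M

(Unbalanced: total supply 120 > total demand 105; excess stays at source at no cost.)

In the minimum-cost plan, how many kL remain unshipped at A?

An optimal plan:
  A–K: 50 × $2 = $100
  A–L: 5 × $3 = $15
  B–K: 45 × $8 = $360
  B–M: 5 × $3 = $15
Total cost = $490.
A ships 55 of its 55, leaving 0.

0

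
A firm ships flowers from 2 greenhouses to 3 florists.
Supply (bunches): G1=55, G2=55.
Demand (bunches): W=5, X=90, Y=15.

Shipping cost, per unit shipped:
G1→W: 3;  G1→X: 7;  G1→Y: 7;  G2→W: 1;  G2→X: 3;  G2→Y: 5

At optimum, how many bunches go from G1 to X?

35

Optimal shipments:
  G1 to W: 5 × 3 = 15
  G1 to X: 35 × 7 = 245
  G1 to Y: 15 × 7 = 105
  G2 to X: 55 × 3 = 165
Total cost = 530.
So G1→X carries 35 bunches.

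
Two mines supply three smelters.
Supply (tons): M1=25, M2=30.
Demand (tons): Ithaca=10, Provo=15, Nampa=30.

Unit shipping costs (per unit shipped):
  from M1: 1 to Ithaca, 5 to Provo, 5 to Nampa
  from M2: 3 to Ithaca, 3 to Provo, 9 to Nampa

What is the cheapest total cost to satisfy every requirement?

One minimum-cost allocation:
  M1 to Nampa: 25 × 5 = 125
  M2 to Ithaca: 10 × 3 = 30
  M2 to Provo: 15 × 3 = 45
  M2 to Nampa: 5 × 9 = 45
Total = 125 + 30 + 45 + 45 = 245.

245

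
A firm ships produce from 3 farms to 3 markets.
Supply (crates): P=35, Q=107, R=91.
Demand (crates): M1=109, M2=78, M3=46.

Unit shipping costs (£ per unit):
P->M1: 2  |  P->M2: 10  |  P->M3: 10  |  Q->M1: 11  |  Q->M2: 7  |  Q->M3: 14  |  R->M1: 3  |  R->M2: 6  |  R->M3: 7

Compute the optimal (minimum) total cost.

1363

A cheapest plan:
  P→M1: 35 crates
  Q→M2: 78 crates
  Q→M3: 29 crates
  R→M1: 74 crates
  R→M3: 17 crates
Total cost = £1363.
(Supply check: P ships 35; Q ships 107; R ships 91.)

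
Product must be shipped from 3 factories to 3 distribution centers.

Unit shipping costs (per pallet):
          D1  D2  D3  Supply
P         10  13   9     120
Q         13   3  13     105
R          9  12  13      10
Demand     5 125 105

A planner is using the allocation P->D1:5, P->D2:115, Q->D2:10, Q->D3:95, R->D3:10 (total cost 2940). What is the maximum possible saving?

Current plan cost = 5·10 + 115·13 + 10·3 + 95·13 + 10·13 = 2940.
Optimal plan:
  P->D2: 15 × 13 = 195
  P->D3: 105 × 9 = 945
  Q->D2: 105 × 3 = 315
  R->D1: 5 × 9 = 45
  R->D2: 5 × 12 = 60
Optimal cost = 1560.
Saving = 2940 − 1560 = 1380.

1380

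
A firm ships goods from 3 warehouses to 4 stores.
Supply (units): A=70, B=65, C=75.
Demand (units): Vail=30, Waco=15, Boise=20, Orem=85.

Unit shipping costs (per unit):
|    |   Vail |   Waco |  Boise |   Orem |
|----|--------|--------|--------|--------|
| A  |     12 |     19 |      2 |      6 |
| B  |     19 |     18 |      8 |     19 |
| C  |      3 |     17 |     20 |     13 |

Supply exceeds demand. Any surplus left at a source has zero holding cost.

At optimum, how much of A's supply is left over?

An optimal plan:
  A->Orem: 70 units
  B->Boise: 20 units
  C->Vail: 30 units
  C->Waco: 15 units
  C->Orem: 15 units
Total cost = 1120.
A ships 70 of its 70, leaving 0.

0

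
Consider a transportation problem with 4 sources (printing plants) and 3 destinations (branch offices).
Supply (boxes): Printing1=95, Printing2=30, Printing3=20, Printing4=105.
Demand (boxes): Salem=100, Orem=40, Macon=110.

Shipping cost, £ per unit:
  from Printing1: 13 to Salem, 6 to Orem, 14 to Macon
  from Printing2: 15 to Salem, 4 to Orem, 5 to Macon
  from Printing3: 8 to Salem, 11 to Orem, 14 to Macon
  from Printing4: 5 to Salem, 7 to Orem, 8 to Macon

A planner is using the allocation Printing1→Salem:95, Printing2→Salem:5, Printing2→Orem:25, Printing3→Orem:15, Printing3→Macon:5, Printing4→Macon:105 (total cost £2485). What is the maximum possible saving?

565

Current plan cost = 95·13 + 5·15 + 25·4 + 15·11 + 5·14 + 105·8 = £2485.
Optimal plan:
  Printing1–Orem: 40 × £6 = £240
  Printing1–Macon: 55 × £14 = £770
  Printing2–Macon: 30 × £5 = £150
  Printing3–Salem: 20 × £8 = £160
  Printing4–Salem: 80 × £5 = £400
  Printing4–Macon: 25 × £8 = £200
Optimal cost = £1920.
Saving = 2485 − 1920 = £565.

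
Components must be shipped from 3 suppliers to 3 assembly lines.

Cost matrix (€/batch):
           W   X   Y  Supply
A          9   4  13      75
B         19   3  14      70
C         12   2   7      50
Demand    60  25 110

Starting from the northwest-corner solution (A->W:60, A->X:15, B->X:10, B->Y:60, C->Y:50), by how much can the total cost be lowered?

Current plan cost = 60·9 + 15·4 + 10·3 + 60·14 + 50·7 = €1820.
Optimal plan:
  A–W: 60 × €9 = €540
  A–Y: 15 × €13 = €195
  B–X: 25 × €3 = €75
  B–Y: 45 × €14 = €630
  C–Y: 50 × €7 = €350
Optimal cost = €1790.
Saving = 1820 − 1790 = €30.

30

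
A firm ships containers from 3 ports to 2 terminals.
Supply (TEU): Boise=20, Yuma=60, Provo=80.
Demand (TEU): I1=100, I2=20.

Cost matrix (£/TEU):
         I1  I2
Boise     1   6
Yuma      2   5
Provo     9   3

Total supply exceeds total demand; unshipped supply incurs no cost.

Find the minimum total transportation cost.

380

One minimum-cost allocation:
  Boise to I1: 20 × £1 = £20
  Yuma to I1: 60 × £2 = £120
  Provo to I1: 20 × £9 = £180
  Provo to I2: 20 × £3 = £60
Total = 20 + 120 + 180 + 60 = £380.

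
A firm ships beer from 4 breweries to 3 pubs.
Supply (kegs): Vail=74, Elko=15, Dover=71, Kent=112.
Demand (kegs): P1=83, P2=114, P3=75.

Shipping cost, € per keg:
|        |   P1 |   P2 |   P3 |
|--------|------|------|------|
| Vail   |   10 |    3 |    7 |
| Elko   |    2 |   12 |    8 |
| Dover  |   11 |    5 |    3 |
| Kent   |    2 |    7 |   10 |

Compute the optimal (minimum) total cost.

913

Optimal allocation:
  Vail to P2: 74 × €3 = €222
  Elko to P1: 11 × €2 = €22
  Elko to P3: 4 × €8 = €32
  Dover to P3: 71 × €3 = €213
  Kent to P1: 72 × €2 = €144
  Kent to P2: 40 × €7 = €280
Total = 222 + 22 + 32 + 213 + 144 + 280 = €913.
(Supply check: Vail ships 74; Elko ships 15; Dover ships 71; Kent ships 112.)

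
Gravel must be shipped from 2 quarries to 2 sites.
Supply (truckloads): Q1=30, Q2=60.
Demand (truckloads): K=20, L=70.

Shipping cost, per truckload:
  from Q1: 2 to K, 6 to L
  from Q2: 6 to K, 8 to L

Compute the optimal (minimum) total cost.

580

One minimum-cost allocation:
  Q1–K: 20 × 2 = 40
  Q1–L: 10 × 6 = 60
  Q2–L: 60 × 8 = 480
Total = 40 + 60 + 480 = 580.
(Supply check: Q1 ships 30; Q2 ships 60.)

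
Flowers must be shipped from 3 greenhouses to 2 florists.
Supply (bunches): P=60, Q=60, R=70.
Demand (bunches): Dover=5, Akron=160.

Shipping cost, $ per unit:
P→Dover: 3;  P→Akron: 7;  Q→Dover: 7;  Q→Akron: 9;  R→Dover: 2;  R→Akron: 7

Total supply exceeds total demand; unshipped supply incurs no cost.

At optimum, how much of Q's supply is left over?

25

Minimum-cost shipments:
  P–Akron: 60 × $7 = $420
  Q–Akron: 35 × $9 = $315
  R–Dover: 5 × $2 = $10
  R–Akron: 65 × $7 = $455
Total cost = $1200.
Q ships 35 of its 60, leaving 25.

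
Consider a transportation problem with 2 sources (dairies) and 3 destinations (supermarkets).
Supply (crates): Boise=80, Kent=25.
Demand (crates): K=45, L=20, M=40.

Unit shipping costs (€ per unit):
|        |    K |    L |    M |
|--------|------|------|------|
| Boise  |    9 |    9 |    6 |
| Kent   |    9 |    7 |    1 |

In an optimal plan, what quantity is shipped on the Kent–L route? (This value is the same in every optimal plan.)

0

Optimal shipments:
  Boise–K: 45 × €9 = €405
  Boise–L: 20 × €9 = €180
  Boise–M: 15 × €6 = €90
  Kent–M: 25 × €1 = €25
Total cost = €700.
The route Kent→L is not used.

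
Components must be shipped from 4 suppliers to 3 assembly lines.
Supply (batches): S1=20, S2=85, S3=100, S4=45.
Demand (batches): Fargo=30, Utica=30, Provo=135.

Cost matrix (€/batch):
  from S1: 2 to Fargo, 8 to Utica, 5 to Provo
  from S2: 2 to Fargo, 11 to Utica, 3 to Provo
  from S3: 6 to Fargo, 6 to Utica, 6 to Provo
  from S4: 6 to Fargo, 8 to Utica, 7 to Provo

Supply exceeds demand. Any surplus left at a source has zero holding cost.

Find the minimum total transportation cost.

825

An optimal shipping plan:
  S1–Fargo: 20 × €2 = €40
  S2–Fargo: 10 × €2 = €20
  S2–Provo: 75 × €3 = €225
  S3–Utica: 30 × €6 = €180
  S3–Provo: 60 × €6 = €360
Total = 40 + 20 + 225 + 180 + 360 = €825.
(Supply check: S1 ships 20; S2 ships 85; S3 ships 90; S4 ships 0.)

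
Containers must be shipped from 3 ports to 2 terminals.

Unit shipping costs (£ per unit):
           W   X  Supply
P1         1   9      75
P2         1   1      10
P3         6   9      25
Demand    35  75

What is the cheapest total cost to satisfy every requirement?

A cheapest plan:
  P1 to W: 35 × £1 = £35
  P1 to X: 40 × £9 = £360
  P2 to X: 10 × £1 = £10
  P3 to X: 25 × £9 = £225
Total = 35 + 360 + 10 + 225 = £630.

630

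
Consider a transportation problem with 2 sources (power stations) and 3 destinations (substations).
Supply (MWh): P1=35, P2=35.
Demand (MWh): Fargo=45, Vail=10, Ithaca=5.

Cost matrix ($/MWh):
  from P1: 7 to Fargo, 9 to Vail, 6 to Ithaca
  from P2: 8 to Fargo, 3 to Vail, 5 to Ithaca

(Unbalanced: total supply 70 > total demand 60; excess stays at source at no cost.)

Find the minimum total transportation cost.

An optimal shipping plan:
  P1->Fargo: 35 MWh
  P2->Fargo: 10 MWh
  P2->Vail: 10 MWh
  P2->Ithaca: 5 MWh
Total cost = $380.

380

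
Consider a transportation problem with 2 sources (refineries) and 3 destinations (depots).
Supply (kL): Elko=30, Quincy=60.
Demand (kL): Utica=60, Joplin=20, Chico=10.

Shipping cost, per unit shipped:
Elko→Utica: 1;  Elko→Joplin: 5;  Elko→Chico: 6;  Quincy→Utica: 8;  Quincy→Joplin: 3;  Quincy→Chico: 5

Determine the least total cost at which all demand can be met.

Optimal allocation:
  Elko->Utica: 30 × 1 = 30
  Quincy->Utica: 30 × 8 = 240
  Quincy->Joplin: 20 × 3 = 60
  Quincy->Chico: 10 × 5 = 50
Total = 30 + 240 + 60 + 50 = 380.

380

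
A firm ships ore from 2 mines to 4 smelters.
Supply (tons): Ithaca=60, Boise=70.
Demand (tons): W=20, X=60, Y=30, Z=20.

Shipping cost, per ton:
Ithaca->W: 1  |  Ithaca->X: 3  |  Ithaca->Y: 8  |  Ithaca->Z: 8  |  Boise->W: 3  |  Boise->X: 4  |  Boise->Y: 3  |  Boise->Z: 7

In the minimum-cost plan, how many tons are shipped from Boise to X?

20

Solving gives:
  Ithaca–W: 20 × 1 = 20
  Ithaca–X: 40 × 3 = 120
  Boise–X: 20 × 4 = 80
  Boise–Y: 30 × 3 = 90
  Boise–Z: 20 × 7 = 140
Total cost = 450.
So Boise→X carries 20 tons.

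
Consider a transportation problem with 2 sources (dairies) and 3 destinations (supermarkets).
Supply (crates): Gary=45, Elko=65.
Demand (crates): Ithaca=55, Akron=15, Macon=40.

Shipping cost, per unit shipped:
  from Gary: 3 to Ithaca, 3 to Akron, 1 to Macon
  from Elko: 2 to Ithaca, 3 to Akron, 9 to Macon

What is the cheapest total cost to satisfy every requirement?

195

An optimal shipping plan:
  Gary->Akron: 5 × 3 = 15
  Gary->Macon: 40 × 1 = 40
  Elko->Ithaca: 55 × 2 = 110
  Elko->Akron: 10 × 3 = 30
Total = 15 + 40 + 110 + 30 = 195.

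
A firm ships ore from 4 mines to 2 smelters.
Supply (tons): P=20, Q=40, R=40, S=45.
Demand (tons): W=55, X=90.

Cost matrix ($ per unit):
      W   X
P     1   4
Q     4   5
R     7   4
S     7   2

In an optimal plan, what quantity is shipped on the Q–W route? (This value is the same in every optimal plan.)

Solving gives:
  P→W: 20 tons
  Q→W: 35 tons
  Q→X: 5 tons
  R→X: 40 tons
  S→X: 45 tons
Total cost = $435.
So Q→W carries 35 tons.

35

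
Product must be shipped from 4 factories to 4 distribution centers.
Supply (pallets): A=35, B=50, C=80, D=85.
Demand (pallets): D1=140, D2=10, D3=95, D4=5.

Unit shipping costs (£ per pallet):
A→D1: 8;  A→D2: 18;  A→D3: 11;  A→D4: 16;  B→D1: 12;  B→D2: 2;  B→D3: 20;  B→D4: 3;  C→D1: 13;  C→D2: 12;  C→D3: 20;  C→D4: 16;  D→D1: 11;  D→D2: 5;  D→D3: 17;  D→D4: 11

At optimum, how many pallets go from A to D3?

Solving gives:
  A→D3: 35 × £11 = £385
  B→D1: 35 × £12 = £420
  B→D2: 10 × £2 = £20
  B→D4: 5 × £3 = £15
  C→D1: 80 × £13 = £1040
  D→D1: 25 × £11 = £275
  D→D3: 60 × £17 = £1020
Total cost = £3175.
So A→D3 carries 35 pallets.

35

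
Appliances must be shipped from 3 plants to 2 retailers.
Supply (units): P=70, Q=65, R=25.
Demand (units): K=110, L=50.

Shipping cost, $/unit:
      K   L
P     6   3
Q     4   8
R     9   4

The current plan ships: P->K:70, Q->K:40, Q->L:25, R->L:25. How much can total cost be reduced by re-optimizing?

175

Current plan cost = 70·6 + 40·4 + 25·8 + 25·4 = $880.
Optimal plan:
  P–K: 45 × $6 = $270
  P–L: 25 × $3 = $75
  Q–K: 65 × $4 = $260
  R–L: 25 × $4 = $100
Optimal cost = $705.
Saving = 880 − 705 = $175.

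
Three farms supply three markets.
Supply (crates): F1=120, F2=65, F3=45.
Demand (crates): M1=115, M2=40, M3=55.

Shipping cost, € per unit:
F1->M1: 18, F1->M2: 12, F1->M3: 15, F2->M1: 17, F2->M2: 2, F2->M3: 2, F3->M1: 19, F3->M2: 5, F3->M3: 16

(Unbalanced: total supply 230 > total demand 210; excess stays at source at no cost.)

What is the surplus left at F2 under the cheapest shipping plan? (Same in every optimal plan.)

0

An optimal plan:
  F1→M1: 115 × €18 = €2070
  F2→M2: 10 × €2 = €20
  F2→M3: 55 × €2 = €110
  F3→M2: 30 × €5 = €150
Total cost = €2350.
F2 ships 65 of its 65, leaving 0.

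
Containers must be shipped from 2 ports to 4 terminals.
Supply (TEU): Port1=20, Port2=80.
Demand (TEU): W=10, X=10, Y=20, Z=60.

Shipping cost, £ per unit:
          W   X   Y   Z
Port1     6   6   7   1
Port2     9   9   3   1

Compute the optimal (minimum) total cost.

240

An optimal shipping plan:
  Port1 to W: 10 × £6 = £60
  Port1 to X: 10 × £6 = £60
  Port2 to Y: 20 × £3 = £60
  Port2 to Z: 60 × £1 = £60
Total = 60 + 60 + 60 + 60 = £240.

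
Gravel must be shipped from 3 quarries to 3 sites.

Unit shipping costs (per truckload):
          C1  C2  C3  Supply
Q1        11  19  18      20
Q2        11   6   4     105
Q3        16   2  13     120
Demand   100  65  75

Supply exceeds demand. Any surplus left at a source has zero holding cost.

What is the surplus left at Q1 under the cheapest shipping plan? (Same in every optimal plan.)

Minimum-cost shipments:
  Q1–C1: 20 × 11 = 220
  Q2–C1: 30 × 11 = 330
  Q2–C3: 75 × 4 = 300
  Q3–C1: 50 × 16 = 800
  Q3–C2: 65 × 2 = 130
Total cost = 1780.
Q1 ships 20 of its 20, leaving 0.

0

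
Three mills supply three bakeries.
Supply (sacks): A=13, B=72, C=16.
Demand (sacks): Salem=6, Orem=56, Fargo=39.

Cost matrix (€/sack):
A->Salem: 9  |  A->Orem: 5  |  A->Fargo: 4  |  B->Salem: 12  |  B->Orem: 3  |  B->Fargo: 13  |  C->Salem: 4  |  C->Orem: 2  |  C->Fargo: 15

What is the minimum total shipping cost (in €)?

572

An optimal shipping plan:
  A to Fargo: 13 sacks
  B to Orem: 46 sacks
  B to Fargo: 26 sacks
  C to Salem: 6 sacks
  C to Orem: 10 sacks
Total cost = €572.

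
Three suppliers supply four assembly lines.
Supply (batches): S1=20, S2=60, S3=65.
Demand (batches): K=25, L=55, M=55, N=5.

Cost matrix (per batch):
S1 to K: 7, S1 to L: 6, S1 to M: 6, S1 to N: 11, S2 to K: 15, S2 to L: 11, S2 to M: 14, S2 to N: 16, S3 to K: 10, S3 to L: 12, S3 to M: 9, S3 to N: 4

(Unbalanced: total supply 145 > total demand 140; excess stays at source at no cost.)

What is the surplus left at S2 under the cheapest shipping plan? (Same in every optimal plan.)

5

An optimal plan:
  S1->M: 20 × 6 = 120
  S2->L: 55 × 11 = 605
  S3->K: 25 × 10 = 250
  S3->M: 35 × 9 = 315
  S3->N: 5 × 4 = 20
Total cost = 1310.
S2 ships 55 of its 60, leaving 5.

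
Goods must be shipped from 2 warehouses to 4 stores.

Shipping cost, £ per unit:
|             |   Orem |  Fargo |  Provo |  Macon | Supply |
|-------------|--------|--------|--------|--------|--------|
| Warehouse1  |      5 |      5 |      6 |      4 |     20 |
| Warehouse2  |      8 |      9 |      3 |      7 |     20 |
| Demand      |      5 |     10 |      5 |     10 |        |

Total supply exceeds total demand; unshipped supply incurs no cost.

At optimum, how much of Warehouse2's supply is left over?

An optimal plan:
  Warehouse1→Orem: 5 × £5 = £25
  Warehouse1→Fargo: 10 × £5 = £50
  Warehouse1→Macon: 5 × £4 = £20
  Warehouse2→Provo: 5 × £3 = £15
  Warehouse2→Macon: 5 × £7 = £35
Total cost = £145.
Warehouse2 ships 10 of its 20, leaving 10.

10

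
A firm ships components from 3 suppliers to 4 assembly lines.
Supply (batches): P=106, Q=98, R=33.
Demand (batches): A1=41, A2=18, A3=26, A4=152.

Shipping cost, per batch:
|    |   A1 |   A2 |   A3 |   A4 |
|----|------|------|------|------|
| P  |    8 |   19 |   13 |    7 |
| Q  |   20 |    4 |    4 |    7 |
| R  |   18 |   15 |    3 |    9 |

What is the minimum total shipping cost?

A cheapest plan:
  P–A1: 41 × 8 = 328
  P–A4: 65 × 7 = 455
  Q–A2: 18 × 4 = 72
  Q–A4: 80 × 7 = 560
  R–A3: 26 × 3 = 78
  R–A4: 7 × 9 = 63
Total = 328 + 455 + 72 + 560 + 78 + 63 = 1556.
(Supply check: P ships 106; Q ships 98; R ships 33.)

1556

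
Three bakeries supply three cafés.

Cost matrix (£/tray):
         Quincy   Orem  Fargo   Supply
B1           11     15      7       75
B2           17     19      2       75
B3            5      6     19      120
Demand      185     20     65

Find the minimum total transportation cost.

1745

A cheapest plan:
  B1->Quincy: 75 trays
  B2->Quincy: 10 trays
  B2->Fargo: 65 trays
  B3->Quincy: 100 trays
  B3->Orem: 20 trays
Total cost = £1745.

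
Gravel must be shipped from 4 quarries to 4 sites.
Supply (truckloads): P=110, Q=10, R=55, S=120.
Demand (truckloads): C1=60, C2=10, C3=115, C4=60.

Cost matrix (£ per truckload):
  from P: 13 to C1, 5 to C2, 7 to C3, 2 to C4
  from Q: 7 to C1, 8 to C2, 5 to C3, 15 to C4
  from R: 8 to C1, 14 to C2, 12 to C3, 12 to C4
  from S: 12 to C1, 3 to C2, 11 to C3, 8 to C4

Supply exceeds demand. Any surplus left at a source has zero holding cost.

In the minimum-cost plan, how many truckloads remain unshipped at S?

50

Minimum-cost shipments:
  P–C3: 50 × £7 = £350
  P–C4: 60 × £2 = £120
  Q–C3: 10 × £5 = £50
  R–C1: 55 × £8 = £440
  S–C1: 5 × £12 = £60
  S–C2: 10 × £3 = £30
  S–C3: 55 × £11 = £605
Total cost = £1655.
S ships 70 of its 120, leaving 50.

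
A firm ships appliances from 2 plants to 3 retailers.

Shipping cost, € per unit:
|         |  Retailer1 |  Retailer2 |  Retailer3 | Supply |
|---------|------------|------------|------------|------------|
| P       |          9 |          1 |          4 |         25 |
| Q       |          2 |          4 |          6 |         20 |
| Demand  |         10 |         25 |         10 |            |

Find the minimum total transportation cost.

105

One minimum-cost allocation:
  P→Retailer2: 25 × €1 = €25
  Q→Retailer1: 10 × €2 = €20
  Q→Retailer3: 10 × €6 = €60
Total = 25 + 20 + 60 = €105.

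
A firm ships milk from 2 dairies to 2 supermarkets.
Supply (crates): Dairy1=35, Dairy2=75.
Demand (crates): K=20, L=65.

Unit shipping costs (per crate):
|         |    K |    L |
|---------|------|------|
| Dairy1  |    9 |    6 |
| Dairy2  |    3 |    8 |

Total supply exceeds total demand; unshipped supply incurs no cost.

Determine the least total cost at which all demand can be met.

510

An optimal shipping plan:
  Dairy1–L: 35 × 6 = 210
  Dairy2–K: 20 × 3 = 60
  Dairy2–L: 30 × 8 = 240
Total = 210 + 60 + 240 = 510.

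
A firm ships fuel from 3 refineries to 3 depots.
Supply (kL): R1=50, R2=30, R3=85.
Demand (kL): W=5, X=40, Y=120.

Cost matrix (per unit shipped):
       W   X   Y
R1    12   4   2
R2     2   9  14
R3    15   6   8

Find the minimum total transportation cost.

985

An optimal shipping plan:
  R1–Y: 50 × 2 = 100
  R2–W: 5 × 2 = 10
  R2–X: 25 × 9 = 225
  R3–X: 15 × 6 = 90
  R3–Y: 70 × 8 = 560
Total = 100 + 10 + 225 + 90 + 560 = 985.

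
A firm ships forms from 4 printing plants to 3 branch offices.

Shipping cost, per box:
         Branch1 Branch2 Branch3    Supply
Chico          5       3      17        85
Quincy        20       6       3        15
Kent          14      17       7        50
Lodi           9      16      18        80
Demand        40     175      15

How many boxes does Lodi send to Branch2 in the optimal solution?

40

Optimal shipments:
  Chico to Branch2: 85 × 3 = 255
  Quincy to Branch2: 15 × 6 = 90
  Kent to Branch2: 35 × 17 = 595
  Kent to Branch3: 15 × 7 = 105
  Lodi to Branch1: 40 × 9 = 360
  Lodi to Branch2: 40 × 16 = 640
Total cost = 2045.
So Lodi→Branch2 carries 40 boxes.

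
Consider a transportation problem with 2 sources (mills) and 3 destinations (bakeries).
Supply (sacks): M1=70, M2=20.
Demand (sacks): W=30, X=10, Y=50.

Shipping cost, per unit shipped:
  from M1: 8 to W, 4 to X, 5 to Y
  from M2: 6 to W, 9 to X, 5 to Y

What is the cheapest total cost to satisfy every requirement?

Optimal allocation:
  M1–W: 10 × 8 = 80
  M1–X: 10 × 4 = 40
  M1–Y: 50 × 5 = 250
  M2–W: 20 × 6 = 120
Total = 80 + 40 + 250 + 120 = 490.

490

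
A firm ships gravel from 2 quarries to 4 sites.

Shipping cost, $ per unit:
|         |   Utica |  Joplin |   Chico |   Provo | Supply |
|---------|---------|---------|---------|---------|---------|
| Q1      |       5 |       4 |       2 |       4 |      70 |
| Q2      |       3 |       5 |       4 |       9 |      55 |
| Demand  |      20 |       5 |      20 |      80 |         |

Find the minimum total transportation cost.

535

Optimal allocation:
  Q1->Provo: 70 × $4 = $280
  Q2->Utica: 20 × $3 = $60
  Q2->Joplin: 5 × $5 = $25
  Q2->Chico: 20 × $4 = $80
  Q2->Provo: 10 × $9 = $90
Total = 280 + 60 + 25 + 80 + 90 = $535.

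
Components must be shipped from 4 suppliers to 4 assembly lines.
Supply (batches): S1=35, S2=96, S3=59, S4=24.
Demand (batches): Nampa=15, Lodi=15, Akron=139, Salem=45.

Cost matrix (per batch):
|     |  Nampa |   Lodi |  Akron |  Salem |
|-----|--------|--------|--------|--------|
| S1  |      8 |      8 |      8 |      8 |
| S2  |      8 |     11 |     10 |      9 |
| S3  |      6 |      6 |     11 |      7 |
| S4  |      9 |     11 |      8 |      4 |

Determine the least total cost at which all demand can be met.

An optimal shipping plan:
  S1→Akron: 35 × 8 = 280
  S2→Akron: 96 × 10 = 960
  S3→Nampa: 15 × 6 = 90
  S3→Lodi: 15 × 6 = 90
  S3→Akron: 8 × 11 = 88
  S3→Salem: 21 × 7 = 147
  S4→Salem: 24 × 4 = 96
Total = 280 + 960 + 90 + 90 + 88 + 147 + 96 = 1751.

1751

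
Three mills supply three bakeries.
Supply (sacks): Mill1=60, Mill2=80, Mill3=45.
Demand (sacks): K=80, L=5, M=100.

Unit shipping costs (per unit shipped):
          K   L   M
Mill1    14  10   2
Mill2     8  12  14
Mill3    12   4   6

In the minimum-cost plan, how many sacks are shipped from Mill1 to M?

Optimal shipments:
  Mill1–M: 60 × 2 = 120
  Mill2–K: 80 × 8 = 640
  Mill3–L: 5 × 4 = 20
  Mill3–M: 40 × 6 = 240
Total cost = 1020.
So Mill1→M carries 60 sacks.

60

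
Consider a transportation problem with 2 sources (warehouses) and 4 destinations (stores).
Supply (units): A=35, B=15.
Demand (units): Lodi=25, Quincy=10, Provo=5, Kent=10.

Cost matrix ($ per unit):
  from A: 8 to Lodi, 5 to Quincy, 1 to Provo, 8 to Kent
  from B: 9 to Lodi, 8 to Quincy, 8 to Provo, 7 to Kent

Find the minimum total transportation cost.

330

An optimal shipping plan:
  A->Lodi: 20 × $8 = $160
  A->Quincy: 10 × $5 = $50
  A->Provo: 5 × $1 = $5
  B->Lodi: 5 × $9 = $45
  B->Kent: 10 × $7 = $70
Total = 160 + 50 + 5 + 45 + 70 = $330.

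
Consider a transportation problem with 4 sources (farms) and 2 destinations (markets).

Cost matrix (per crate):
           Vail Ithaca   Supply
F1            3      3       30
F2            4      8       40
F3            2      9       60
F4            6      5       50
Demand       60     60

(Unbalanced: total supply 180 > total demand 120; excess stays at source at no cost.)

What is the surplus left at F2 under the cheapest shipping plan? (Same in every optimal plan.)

40

An optimal plan:
  F1 to Ithaca: 30 × 3 = 90
  F3 to Vail: 60 × 2 = 120
  F4 to Ithaca: 30 × 5 = 150
Total cost = 360.
F2 ships 0 of its 40, leaving 40.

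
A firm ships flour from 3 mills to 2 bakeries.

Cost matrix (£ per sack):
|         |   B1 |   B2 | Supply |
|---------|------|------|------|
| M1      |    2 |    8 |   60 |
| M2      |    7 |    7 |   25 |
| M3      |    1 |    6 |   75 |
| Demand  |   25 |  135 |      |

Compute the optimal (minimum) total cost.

955

Optimal allocation:
  M1->B1: 25 × £2 = £50
  M1->B2: 35 × £8 = £280
  M2->B2: 25 × £7 = £175
  M3->B2: 75 × £6 = £450
Total = 50 + 280 + 175 + 450 = £955.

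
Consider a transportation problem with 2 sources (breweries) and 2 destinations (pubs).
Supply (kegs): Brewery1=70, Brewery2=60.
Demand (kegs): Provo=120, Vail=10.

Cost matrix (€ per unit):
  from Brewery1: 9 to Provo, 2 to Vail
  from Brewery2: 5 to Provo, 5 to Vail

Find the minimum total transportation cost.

860

An optimal shipping plan:
  Brewery1→Provo: 60 kegs
  Brewery1→Vail: 10 kegs
  Brewery2→Provo: 60 kegs
Total cost = €860.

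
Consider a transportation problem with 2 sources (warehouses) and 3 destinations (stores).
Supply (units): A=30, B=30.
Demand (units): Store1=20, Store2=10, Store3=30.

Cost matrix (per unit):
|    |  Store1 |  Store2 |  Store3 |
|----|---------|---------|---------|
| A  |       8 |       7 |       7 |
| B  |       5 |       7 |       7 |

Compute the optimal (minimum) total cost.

380

A cheapest plan:
  A→Store2: 10 × 7 = 70
  A→Store3: 20 × 7 = 140
  B→Store1: 20 × 5 = 100
  B→Store3: 10 × 7 = 70
Total = 70 + 140 + 100 + 70 = 380.
(Supply check: A ships 30; B ships 30.)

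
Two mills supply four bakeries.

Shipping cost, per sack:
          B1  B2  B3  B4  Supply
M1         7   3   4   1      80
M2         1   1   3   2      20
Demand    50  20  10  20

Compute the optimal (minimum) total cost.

An optimal shipping plan:
  M1→B1: 30 × 7 = 210
  M1→B2: 20 × 3 = 60
  M1→B3: 10 × 4 = 40
  M1→B4: 20 × 1 = 20
  M2→B1: 20 × 1 = 20
Total = 210 + 60 + 40 + 20 + 20 = 350.
(Supply check: M1 ships 80; M2 ships 20.)

350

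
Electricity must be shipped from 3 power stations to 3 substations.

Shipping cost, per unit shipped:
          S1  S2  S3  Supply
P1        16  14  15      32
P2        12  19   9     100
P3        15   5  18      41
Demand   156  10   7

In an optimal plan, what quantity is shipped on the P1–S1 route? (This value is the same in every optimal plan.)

32

Solving gives:
  P1 to S1: 32 MWh
  P2 to S1: 93 MWh
  P2 to S3: 7 MWh
  P3 to S1: 31 MWh
  P3 to S2: 10 MWh
Total cost = 2206.
So P1→S1 carries 32 MWh.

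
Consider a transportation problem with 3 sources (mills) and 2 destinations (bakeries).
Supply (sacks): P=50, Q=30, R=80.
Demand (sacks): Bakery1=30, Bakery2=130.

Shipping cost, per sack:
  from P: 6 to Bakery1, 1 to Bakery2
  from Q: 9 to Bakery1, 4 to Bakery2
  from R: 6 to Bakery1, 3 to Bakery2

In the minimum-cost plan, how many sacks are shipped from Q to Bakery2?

30

Optimal shipments:
  P to Bakery2: 50 × 1 = 50
  Q to Bakery2: 30 × 4 = 120
  R to Bakery1: 30 × 6 = 180
  R to Bakery2: 50 × 3 = 150
Total cost = 500.
So Q→Bakery2 carries 30 sacks.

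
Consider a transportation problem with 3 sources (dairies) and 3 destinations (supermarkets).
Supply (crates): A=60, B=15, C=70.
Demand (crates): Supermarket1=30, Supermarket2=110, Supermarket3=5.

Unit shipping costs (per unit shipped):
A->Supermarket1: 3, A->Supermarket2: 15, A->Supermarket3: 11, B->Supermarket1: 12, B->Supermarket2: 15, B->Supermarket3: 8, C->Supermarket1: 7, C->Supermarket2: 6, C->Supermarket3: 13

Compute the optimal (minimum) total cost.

One minimum-cost allocation:
  A to Supermarket1: 30 × 3 = 90
  A to Supermarket2: 30 × 15 = 450
  B to Supermarket2: 10 × 15 = 150
  B to Supermarket3: 5 × 8 = 40
  C to Supermarket2: 70 × 6 = 420
Total = 90 + 450 + 150 + 40 + 420 = 1150.

1150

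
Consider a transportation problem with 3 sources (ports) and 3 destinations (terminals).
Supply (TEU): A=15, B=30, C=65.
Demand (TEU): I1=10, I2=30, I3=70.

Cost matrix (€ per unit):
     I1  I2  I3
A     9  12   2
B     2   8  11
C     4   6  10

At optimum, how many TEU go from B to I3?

20

Solving gives:
  A–I3: 15 × €2 = €30
  B–I1: 10 × €2 = €20
  B–I3: 20 × €11 = €220
  C–I2: 30 × €6 = €180
  C–I3: 35 × €10 = €350
Total cost = €800.
So B→I3 carries 20 TEU.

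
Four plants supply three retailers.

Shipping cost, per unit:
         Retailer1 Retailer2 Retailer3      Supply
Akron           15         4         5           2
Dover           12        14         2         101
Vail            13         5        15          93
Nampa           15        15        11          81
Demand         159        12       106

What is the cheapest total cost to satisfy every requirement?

2528

One minimum-cost allocation:
  Akron->Retailer3: 2 units
  Dover->Retailer3: 101 units
  Vail->Retailer1: 81 units
  Vail->Retailer2: 12 units
  Nampa->Retailer1: 78 units
  Nampa->Retailer3: 3 units
Total cost = 2528.
(Supply check: Akron ships 2; Dover ships 101; Vail ships 93; Nampa ships 81.)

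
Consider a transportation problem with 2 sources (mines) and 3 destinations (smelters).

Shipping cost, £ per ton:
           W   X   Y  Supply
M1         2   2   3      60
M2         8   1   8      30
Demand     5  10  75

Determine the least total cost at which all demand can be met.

345

An optimal shipping plan:
  M1 to W: 5 × £2 = £10
  M1 to Y: 55 × £3 = £165
  M2 to X: 10 × £1 = £10
  M2 to Y: 20 × £8 = £160
Total = 10 + 165 + 10 + 160 = £345.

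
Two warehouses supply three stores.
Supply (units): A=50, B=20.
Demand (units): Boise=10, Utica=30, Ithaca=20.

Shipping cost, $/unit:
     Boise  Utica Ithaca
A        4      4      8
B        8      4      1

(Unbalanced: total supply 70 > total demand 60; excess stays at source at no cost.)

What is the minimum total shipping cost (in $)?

180

One minimum-cost allocation:
  A->Boise: 10 × $4 = $40
  A->Utica: 30 × $4 = $120
  B->Ithaca: 20 × $1 = $20
Total = 40 + 120 + 20 = $180.
(Supply check: A ships 40; B ships 20.)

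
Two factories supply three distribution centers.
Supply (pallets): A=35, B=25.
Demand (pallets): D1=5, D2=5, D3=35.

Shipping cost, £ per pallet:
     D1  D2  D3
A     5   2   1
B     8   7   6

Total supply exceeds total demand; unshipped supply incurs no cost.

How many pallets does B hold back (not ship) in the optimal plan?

15

An optimal plan:
  A–D2: 5 × £2 = £10
  A–D3: 30 × £1 = £30
  B–D1: 5 × £8 = £40
  B–D3: 5 × £6 = £30
Total cost = £110.
B ships 10 of its 25, leaving 15.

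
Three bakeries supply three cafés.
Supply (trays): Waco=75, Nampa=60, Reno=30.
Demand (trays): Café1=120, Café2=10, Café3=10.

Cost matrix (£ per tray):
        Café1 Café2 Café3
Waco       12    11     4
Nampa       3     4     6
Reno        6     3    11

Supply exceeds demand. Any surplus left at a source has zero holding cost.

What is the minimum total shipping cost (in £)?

850

A cheapest plan:
  Waco→Café1: 40 × £12 = £480
  Waco→Café3: 10 × £4 = £40
  Nampa→Café1: 60 × £3 = £180
  Reno→Café1: 20 × £6 = £120
  Reno→Café2: 10 × £3 = £30
Total = 480 + 40 + 180 + 120 + 30 = £850.
(Supply check: Waco ships 50; Nampa ships 60; Reno ships 30.)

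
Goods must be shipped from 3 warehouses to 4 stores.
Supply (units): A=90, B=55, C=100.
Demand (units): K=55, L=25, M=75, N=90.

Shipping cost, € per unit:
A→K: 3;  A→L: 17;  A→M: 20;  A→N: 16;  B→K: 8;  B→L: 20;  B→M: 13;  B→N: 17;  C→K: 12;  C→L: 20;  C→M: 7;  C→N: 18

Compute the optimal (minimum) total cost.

Optimal allocation:
  A–K: 55 units
  A–L: 25 units
  A–N: 10 units
  B–N: 55 units
  C–M: 75 units
  C–N: 25 units
Total cost = €2660.
(Supply check: A ships 90; B ships 55; C ships 100.)

2660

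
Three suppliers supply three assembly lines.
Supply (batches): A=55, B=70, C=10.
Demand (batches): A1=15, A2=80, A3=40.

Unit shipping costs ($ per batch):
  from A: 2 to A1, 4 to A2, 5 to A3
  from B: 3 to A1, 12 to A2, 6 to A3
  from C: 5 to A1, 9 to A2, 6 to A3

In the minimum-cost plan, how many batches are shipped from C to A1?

0

Optimal shipments:
  A to A2: 55 × $4 = $220
  B to A1: 15 × $3 = $45
  B to A2: 15 × $12 = $180
  B to A3: 40 × $6 = $240
  C to A2: 10 × $9 = $90
Total cost = $775.
The route C→A1 is not used.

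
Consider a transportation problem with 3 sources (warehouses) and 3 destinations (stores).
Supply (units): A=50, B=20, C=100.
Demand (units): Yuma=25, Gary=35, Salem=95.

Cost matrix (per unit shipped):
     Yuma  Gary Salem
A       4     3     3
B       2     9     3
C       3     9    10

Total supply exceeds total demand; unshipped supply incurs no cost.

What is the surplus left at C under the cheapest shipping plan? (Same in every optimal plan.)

Minimum-cost shipments:
  A–Salem: 50 units
  B–Salem: 20 units
  C–Yuma: 25 units
  C–Gary: 35 units
  C–Salem: 25 units
Total cost = 850.
C ships 85 of its 100, leaving 15.

15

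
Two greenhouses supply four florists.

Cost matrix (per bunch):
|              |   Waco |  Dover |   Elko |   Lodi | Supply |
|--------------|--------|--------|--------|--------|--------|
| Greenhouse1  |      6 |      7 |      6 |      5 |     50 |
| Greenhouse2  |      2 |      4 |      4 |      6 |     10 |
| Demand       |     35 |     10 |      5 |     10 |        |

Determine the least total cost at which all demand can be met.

320

Optimal allocation:
  Greenhouse1->Waco: 25 × 6 = 150
  Greenhouse1->Dover: 10 × 7 = 70
  Greenhouse1->Elko: 5 × 6 = 30
  Greenhouse1->Lodi: 10 × 5 = 50
  Greenhouse2->Waco: 10 × 2 = 20
Total = 150 + 70 + 30 + 50 + 20 = 320.
(Supply check: Greenhouse1 ships 50; Greenhouse2 ships 10.)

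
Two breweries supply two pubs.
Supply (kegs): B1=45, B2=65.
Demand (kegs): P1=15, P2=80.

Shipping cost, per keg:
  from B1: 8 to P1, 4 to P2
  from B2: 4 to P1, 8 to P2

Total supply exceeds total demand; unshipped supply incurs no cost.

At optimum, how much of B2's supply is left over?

15

An optimal plan:
  B1 to P2: 45 × 4 = 180
  B2 to P1: 15 × 4 = 60
  B2 to P2: 35 × 8 = 280
Total cost = 520.
B2 ships 50 of its 65, leaving 15.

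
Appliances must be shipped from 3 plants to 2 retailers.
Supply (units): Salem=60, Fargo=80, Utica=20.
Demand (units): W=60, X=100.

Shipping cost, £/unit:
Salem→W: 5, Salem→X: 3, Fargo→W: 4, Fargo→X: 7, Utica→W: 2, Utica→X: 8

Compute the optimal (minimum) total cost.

660

A cheapest plan:
  Salem→X: 60 × £3 = £180
  Fargo→W: 40 × £4 = £160
  Fargo→X: 40 × £7 = £280
  Utica→W: 20 × £2 = £40
Total = 180 + 160 + 280 + 40 = £660.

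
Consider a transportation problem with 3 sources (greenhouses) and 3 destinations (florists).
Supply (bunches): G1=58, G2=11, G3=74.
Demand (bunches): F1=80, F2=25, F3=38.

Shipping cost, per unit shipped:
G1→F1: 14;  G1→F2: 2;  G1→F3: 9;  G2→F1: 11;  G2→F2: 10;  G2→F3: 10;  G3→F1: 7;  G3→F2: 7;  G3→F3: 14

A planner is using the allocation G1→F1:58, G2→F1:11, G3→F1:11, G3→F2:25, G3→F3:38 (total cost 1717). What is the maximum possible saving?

736

Current plan cost = 58·14 + 11·11 + 11·7 + 25·7 + 38·14 = 1717.
Optimal plan:
  G1->F2: 25 × 2 = 50
  G1->F3: 33 × 9 = 297
  G2->F1: 6 × 11 = 66
  G2->F3: 5 × 10 = 50
  G3->F1: 74 × 7 = 518
Optimal cost = 981.
Saving = 1717 − 981 = 736.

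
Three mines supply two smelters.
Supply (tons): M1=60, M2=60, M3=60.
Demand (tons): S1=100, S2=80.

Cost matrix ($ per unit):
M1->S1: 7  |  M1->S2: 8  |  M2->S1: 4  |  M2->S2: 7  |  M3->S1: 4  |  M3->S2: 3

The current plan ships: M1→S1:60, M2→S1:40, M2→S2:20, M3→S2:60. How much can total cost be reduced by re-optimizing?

40

Current plan cost = 60·7 + 40·4 + 20·7 + 60·3 = $900.
Optimal plan:
  M1–S1: 40 × $7 = $280
  M1–S2: 20 × $8 = $160
  M2–S1: 60 × $4 = $240
  M3–S2: 60 × $3 = $180
Optimal cost = $860.
Saving = 900 − 860 = $40.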